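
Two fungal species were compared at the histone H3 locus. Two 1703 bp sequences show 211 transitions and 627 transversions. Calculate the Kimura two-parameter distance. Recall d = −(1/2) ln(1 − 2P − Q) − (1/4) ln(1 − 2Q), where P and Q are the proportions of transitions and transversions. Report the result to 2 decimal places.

P = 211/1703 ≈ 0.123899 and Q = 627/1703 ≈ 0.368174.
Under the Kimura two-parameter model, d = −½ ln(1 − 2P − Q) − ¼ ln(1 − 2Q).
1 − 2P − Q = 0.384028, giving −½ ln(0.384028) = 0.478520.
1 − 2Q = 0.263652, giving −¼ ln(0.263652) = 0.333281.
d = 0.478520 + 0.333281 = 0.811801.

0.81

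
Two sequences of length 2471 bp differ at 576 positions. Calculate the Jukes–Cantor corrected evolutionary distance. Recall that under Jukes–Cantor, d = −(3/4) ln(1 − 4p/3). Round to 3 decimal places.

p = 576/2471 ≈ 0.233104.
d = −(3/4) ln(1 − 4p/3) = −0.75 ln(1 − 0.310805) = −0.75 ln(0.689195)
  = −0.75 × (-0.372231) = 0.279173 substitutions/site.

0.279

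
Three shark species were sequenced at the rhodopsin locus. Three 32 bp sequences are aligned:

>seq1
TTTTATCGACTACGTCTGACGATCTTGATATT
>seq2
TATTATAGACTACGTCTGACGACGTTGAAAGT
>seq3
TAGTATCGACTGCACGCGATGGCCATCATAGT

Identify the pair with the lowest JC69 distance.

seq1–seq2: 6/32 differ, p = 0.188, d = 0.216.
seq1–seq3: 13/32 differ, p = 0.406, d = 0.585.
seq2–seq3: 13/32 differ, p = 0.406, d = 0.585.
The smallest distance is between seq1 and seq2.

seq1 and seq2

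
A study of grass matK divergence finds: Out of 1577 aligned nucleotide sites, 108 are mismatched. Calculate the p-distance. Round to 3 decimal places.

p = 108/1577 = 0.068484… ≈ 0.068 (to 3 d.p.).

0.068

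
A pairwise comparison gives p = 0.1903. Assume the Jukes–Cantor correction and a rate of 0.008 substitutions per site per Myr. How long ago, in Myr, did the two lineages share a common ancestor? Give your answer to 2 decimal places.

d = −(3/4) ln(1 − 4p/3) = −0.75 ln(1 − 0.253733) = −0.75 ln(0.746267)
  = −0.75 × (-0.292672) = 0.219504 substitutions/site.
Under a molecular clock d = 2μt, so t = d/(2μ) = 0.219504 / (2 × 0.008) = 13.72 Myr.

13.72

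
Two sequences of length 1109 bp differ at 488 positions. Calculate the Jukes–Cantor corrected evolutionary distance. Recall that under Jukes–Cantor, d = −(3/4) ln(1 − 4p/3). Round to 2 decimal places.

0.66

p = 488/1109 ≈ 0.440036.
d = −(3/4) ln(1 − 4p/3) = −0.75 ln(1 − 0.586715) = −0.75 ln(0.413285)
  = −0.75 × (-0.883618) = 0.662714 substitutions/site.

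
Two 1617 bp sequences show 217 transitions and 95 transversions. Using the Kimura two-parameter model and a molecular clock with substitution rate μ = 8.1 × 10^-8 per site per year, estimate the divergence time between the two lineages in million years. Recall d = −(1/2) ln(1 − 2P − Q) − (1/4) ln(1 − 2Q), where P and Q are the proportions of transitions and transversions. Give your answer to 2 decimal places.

P = 217/1617 ≈ 0.134199 and Q = 95/1617 ≈ 0.058751.
Under the Kimura two-parameter model, d = −½ ln(1 − 2P − Q) − ¼ ln(1 − 2Q).
1 − 2P − Q = 0.672851, giving −½ ln(0.672851) = 0.198116.
1 − 2Q = 0.882498, giving −¼ ln(0.882498) = 0.031250.
d = 0.198116 + 0.031250 = 0.229366.
Under a molecular clock d = 2μt, so t = d/(2μ) = 0.229366 / (2 × 8.1 × 10^-8) = 1.42 million years.

1.42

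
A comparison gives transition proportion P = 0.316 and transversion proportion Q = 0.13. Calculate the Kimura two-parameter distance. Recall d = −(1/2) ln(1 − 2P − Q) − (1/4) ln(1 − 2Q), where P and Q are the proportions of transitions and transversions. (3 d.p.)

0.793

Under the Kimura two-parameter model, d = −½ ln(1 − 2P − Q) − ¼ ln(1 − 2Q).
1 − 2P − Q = 0.238, giving −½ ln(0.238) = 0.717742.
1 − 2Q = 0.74, giving −¼ ln(0.74) = 0.075276.
d = 0.717742 + 0.075276 = 0.793018.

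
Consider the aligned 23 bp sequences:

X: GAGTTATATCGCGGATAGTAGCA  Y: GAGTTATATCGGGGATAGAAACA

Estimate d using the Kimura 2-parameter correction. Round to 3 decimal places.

Of 23 sites, 1 differences are transitions and 2 are transversions, so P = 1/23 ≈ 0.043478 and Q = 2/23 ≈ 0.086957.
Under the Kimura two-parameter model, d = −½ ln(1 − 2P − Q) − ¼ ln(1 − 2Q).
1 − 2P − Q = 0.826087, giving −½ ln(0.826087) = 0.095528.
1 − 2Q = 0.826086, giving −¼ ln(0.826086) = 0.047764.
d = 0.095528 + 0.047764 = 0.143292.

0.143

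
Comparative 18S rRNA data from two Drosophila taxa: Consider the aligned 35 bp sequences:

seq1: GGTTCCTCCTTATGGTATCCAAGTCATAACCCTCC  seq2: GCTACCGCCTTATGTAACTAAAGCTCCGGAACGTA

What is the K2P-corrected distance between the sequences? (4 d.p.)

Of 35 sites, 8 differences are transitions and 11 are transversions, so P = 8/35 ≈ 0.228571 and Q = 11/35 ≈ 0.314286.
Under the Kimura two-parameter model, d = −½ ln(1 − 2P − Q) − ¼ ln(1 − 2Q).
1 − 2P − Q = 0.228572, giving −½ ln(0.228572) = 0.737952.
1 − 2Q = 0.371428, giving −¼ ln(0.371428) = 0.247600.
d = 0.737952 + 0.247600 = 0.985552.

0.9856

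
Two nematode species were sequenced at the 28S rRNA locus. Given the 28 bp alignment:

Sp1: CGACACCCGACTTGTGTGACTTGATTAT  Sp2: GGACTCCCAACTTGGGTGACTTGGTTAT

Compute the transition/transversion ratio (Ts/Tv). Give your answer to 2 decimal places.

Transitions are A↔G and C↔T; transversions are all other mismatches.
Transitions: 2. Transversions: 3.
R = 2/3 = 0.666666… ≈ 0.67 (to 2 d.p.).

0.67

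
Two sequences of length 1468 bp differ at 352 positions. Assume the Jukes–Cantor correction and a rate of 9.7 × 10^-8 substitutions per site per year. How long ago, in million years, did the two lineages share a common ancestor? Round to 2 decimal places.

1.49

p = 352/1468 ≈ 0.239782.
d = −(3/4) ln(1 − 4p/3) = −0.75 ln(1 − 0.319709) = −0.75 ln(0.680291)
  = −0.75 × (-0.385235) = 0.288926 substitutions/site.
Under a molecular clock d = 2μt, so t = d/(2μ) = 0.288926 / (2 × 9.7 × 10^-8) = 1.49 million years.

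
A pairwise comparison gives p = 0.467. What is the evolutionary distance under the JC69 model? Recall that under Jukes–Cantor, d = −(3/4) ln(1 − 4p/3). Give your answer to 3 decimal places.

d = −(3/4) ln(1 − 4p/3) = −0.75 ln(1 − 0.622667) = −0.75 ln(0.377333)
  = −0.75 × (-0.974627) = 0.730970 substitutions/site.

0.731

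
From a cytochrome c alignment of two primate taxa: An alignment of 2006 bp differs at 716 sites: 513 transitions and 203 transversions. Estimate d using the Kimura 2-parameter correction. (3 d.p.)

0.531

P = 513/2006 ≈ 0.255733 and Q = 203/2006 ≈ 0.101196.
Under the Kimura two-parameter model, d = −½ ln(1 − 2P − Q) − ¼ ln(1 − 2Q).
1 − 2P − Q = 0.387338, giving −½ ln(0.387338) = 0.474229.
1 − 2Q = 0.797608, giving −¼ ln(0.797608) = 0.056535.
d = 0.474229 + 0.056535 = 0.530764.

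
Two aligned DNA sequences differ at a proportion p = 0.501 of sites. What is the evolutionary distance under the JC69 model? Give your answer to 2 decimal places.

d = −(3/4) ln(1 − 4p/3) = −0.75 ln(1 − 0.668) = −0.75 ln(0.332)
  = −0.75 × (-1.102620) = 0.826965 substitutions/site.

0.83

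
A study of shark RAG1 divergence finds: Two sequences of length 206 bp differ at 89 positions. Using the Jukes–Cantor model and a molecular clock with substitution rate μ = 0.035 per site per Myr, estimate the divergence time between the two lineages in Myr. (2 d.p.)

9.19

p = 89/206 ≈ 0.432039.
d = −(3/4) ln(1 − 4p/3) = −0.75 ln(1 − 0.576052) = −0.75 ln(0.423948)
  = −0.75 × (-0.858144) = 0.643608 substitutions/site.
Under a molecular clock d = 2μt, so t = d/(2μ) = 0.643608 / (2 × 0.035) = 9.19 Myr.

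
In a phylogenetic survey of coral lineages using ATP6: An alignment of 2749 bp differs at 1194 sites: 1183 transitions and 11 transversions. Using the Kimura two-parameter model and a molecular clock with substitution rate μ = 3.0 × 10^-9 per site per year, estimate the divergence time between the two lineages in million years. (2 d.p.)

167.01

P = 1183/2749 ≈ 0.430338 and Q = 11/2749 ≈ 0.004001.
Under the Kimura two-parameter model, d = −½ ln(1 − 2P − Q) − ¼ ln(1 − 2Q).
1 − 2P − Q = 0.135323, giving −½ ln(0.135323) = 1.000045.
1 − 2Q = 0.991998, giving −¼ ln(0.991998) = 0.002009.
d = 1.000045 + 0.002009 = 1.002054.
Under a molecular clock d = 2μt, so t = d/(2μ) = 1.002054 / (2 × 3.0 × 10^-9) = 167.01 million years.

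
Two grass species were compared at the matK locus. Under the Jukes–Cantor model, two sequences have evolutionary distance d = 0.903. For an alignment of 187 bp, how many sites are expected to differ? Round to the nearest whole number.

98

Invert JC69: p = (3/4)(1 − e^(−4d/3)) = 0.75 × (1 − e^(-1.204)) = 0.75 × (1 − 0.299992) = 0.525006.
Expected differing sites = pL ≈ 0.525006 × 187 = 98.176122 ≈ 98.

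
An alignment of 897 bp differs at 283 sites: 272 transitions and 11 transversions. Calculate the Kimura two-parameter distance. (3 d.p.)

P = 272/897 ≈ 0.303233 and Q = 11/897 ≈ 0.012263.
Under the Kimura two-parameter model, d = −½ ln(1 − 2P − Q) − ¼ ln(1 − 2Q).
1 − 2P − Q = 0.381271, giving −½ ln(0.381271) = 0.482122.
1 − 2Q = 0.975474, giving −¼ ln(0.975474) = 0.006208.
d = 0.482122 + 0.006208 = 0.488330.

0.488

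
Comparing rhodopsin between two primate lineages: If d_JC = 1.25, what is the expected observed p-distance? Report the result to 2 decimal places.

0.61

p = (3/4)(1 − e^(−4d/3)) = 0.75 × (1 − e^(-1.666667)) = 0.75 × (1 − 0.188876) = 0.608343.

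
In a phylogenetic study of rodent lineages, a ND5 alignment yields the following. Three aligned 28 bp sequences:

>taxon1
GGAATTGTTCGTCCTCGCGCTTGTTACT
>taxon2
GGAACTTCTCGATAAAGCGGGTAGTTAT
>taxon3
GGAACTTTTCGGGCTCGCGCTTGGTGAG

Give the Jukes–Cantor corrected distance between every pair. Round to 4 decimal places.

taxon1–taxon2: 14/28 sites differ → p = 0.5, d = −0.75 ln(1 − 0.666667) = 0.823960 ≈ 0.8240.
taxon1–taxon3: 8/28 sites differ → p ≈ 0.285714, d = −0.75 ln(1 − 0.380952) = 0.359679 ≈ 0.3597.
taxon2–taxon3: 11/28 sites differ → p ≈ 0.392857, d = −0.75 ln(1 − 0.523809) = 0.556452 ≈ 0.5565.

d(taxon1,taxon2) = 0.8240, d(taxon1,taxon3) = 0.3597, d(taxon2,taxon3) = 0.5565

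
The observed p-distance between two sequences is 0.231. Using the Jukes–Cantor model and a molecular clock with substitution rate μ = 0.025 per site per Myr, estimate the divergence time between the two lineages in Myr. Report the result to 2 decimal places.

d = −(3/4) ln(1 − 4p/3) = −0.75 ln(1 − 0.308) = −0.75 ln(0.692)
  = −0.75 × (-0.368169) = 0.276127 substitutions/site.
Under a molecular clock d = 2μt, so t = d/(2μ) = 0.276127 / (2 × 0.025) = 5.52 Myr.

5.52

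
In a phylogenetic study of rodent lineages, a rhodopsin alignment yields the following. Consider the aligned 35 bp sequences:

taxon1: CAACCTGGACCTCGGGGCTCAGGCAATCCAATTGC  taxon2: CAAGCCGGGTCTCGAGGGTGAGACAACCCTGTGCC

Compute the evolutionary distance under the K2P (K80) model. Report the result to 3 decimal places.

Of 35 sites, 7 differences are transitions and 6 are transversions, so P = 7/35 = 0.2 and Q = 6/35 ≈ 0.171429.
Under the Kimura two-parameter model, d = −½ ln(1 − 2P − Q) − ¼ ln(1 − 2Q).
1 − 2P − Q = 0.428571, giving −½ ln(0.428571) = 0.423649.
1 − 2Q = 0.657142, giving −¼ ln(0.657142) = 0.104964.
d = 0.423649 + 0.104964 = 0.528613.

0.529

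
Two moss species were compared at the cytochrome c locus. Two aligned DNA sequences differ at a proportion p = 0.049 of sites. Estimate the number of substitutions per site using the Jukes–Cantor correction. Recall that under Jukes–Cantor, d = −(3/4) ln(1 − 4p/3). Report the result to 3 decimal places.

d = −(3/4) ln(1 − 4p/3) = −0.75 ln(1 − 0.065333) = −0.75 ln(0.934667)
  = −0.75 × (-0.067565) = 0.050674 substitutions/site.

0.051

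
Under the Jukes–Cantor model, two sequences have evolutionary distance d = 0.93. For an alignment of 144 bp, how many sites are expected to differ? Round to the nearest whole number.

77

Invert JC69: p = (3/4)(1 − e^(−4d/3)) = 0.75 × (1 − e^(-1.24)) = 0.75 × (1 − 0.289384) = 0.532962.
Expected differing sites = pL ≈ 0.532962 × 144 = 76.746528 ≈ 77.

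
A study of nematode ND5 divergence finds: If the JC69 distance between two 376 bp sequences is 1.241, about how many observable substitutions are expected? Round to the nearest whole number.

Invert JC69: p = (3/4)(1 − e^(−4d/3)) = 0.75 × (1 − e^(-1.654667)) = 0.75 × (1 − 0.191156) = 0.606633.
Expected differing sites = pL ≈ 0.606633 × 376 = 228.094008 ≈ 228.

228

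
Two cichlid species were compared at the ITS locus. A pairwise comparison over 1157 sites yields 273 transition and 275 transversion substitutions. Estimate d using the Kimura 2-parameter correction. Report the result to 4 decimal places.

0.7795

P = 273/1157 ≈ 0.235955 and Q = 275/1157 ≈ 0.237684.
Under the Kimura two-parameter model, d = −½ ln(1 − 2P − Q) − ¼ ln(1 − 2Q).
1 − 2P − Q = 0.290406, giving −½ ln(0.290406) = 0.618238.
1 − 2Q = 0.524632, giving −¼ ln(0.524632) = 0.161265.
d = 0.618238 + 0.161265 = 0.779503.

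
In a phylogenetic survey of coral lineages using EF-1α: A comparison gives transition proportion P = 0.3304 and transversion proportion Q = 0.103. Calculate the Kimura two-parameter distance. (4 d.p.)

Under the Kimura two-parameter model, d = −½ ln(1 − 2P − Q) − ¼ ln(1 − 2Q).
1 − 2P − Q = 0.2362, giving −½ ln(0.2362) = 0.721538.
1 − 2Q = 0.794, giving −¼ ln(0.794) = 0.057668.
d = 0.721538 + 0.057668 = 0.779206.

0.7792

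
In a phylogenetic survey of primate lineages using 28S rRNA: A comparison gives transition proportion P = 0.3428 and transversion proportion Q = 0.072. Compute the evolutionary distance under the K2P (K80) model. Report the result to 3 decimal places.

0.747

Under the Kimura two-parameter model, d = −½ ln(1 − 2P − Q) − ¼ ln(1 − 2Q).
1 − 2P − Q = 0.2424, giving −½ ln(0.2424) = 0.708583.
1 − 2Q = 0.856, giving −¼ ln(0.856) = 0.038871.
d = 0.708583 + 0.038871 = 0.747454.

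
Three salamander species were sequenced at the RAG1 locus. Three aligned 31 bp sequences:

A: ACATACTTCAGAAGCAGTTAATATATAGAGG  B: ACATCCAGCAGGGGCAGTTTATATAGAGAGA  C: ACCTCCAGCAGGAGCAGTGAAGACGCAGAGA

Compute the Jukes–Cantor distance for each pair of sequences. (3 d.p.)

d(A,B) = 0.316, d(A,C) = 0.481, d(B,C) = 0.316

A–B: 8/31 sites differ → p ≈ 0.258065, d = −0.75 ln(1 − 0.344087) = 0.316295 ≈ 0.316.
A–C: 11/31 sites differ → p ≈ 0.354839, d = −0.75 ln(1 − 0.473119) = 0.480585 ≈ 0.481.
B–C: 8/31 sites differ → p ≈ 0.258065, d = −0.75 ln(1 − 0.344087) = 0.316295 ≈ 0.316.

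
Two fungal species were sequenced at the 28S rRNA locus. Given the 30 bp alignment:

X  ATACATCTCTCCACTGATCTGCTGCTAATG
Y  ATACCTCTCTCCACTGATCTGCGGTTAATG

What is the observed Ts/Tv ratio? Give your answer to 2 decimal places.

Transitions are A↔G and C↔T; transversions are all other mismatches.
Transitions: 1. Transversions: 2.
R = 1/2 = 0.50.

0.50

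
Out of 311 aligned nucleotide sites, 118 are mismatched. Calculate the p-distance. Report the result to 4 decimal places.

0.3794

p = 118/311 = 0.379421… ≈ 0.3794 (to 4 d.p.).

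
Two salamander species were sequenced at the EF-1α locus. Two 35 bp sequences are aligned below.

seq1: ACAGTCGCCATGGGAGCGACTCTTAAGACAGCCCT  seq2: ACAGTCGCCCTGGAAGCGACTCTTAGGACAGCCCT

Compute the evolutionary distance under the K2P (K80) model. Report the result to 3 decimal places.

Of 35 sites, 2 differences are transitions and 1 are transversions, so P = 2/35 ≈ 0.057143 and Q = 1/35 ≈ 0.028571.
Under the Kimura two-parameter model, d = −½ ln(1 − 2P − Q) − ¼ ln(1 − 2Q).
1 − 2P − Q = 0.857143, giving −½ ln(0.857143) = 0.077075.
1 − 2Q = 0.942858, giving −¼ ln(0.942858) = 0.014710.
d = 0.077075 + 0.014710 = 0.091785.

0.092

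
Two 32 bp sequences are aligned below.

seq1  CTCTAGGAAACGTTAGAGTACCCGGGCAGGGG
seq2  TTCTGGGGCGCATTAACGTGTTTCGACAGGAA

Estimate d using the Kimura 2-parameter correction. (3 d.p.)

Of 32 sites, 13 differences are transitions and 3 are transversions, so P = 13/32 = 0.40625 and Q = 3/32 = 0.09375.
Under the Kimura two-parameter model, d = −½ ln(1 − 2P − Q) − ¼ ln(1 − 2Q).
1 − 2P − Q = 0.09375, giving −½ ln(0.09375) = 1.183562.
1 − 2Q = 0.8125, giving −¼ ln(0.8125) = 0.051910.
d = 1.183562 + 0.051910 = 1.235472.

1.235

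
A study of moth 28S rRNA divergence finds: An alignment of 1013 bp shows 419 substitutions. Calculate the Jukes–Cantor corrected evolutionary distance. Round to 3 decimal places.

0.601

p = 419/1013 ≈ 0.413623.
d = −(3/4) ln(1 − 4p/3) = −0.75 ln(1 − 0.551497) = −0.75 ln(0.448503)
  = −0.75 × (-0.801840) = 0.601380 substitutions/site.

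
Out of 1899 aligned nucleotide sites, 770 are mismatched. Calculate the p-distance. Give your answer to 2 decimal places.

0.41

p = 770/1899 = 0.405476… ≈ 0.41 (to 2 d.p.).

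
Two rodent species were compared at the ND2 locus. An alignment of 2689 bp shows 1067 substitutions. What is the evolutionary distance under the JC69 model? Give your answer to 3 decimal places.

p = 1067/2689 ≈ 0.396802.
d = −(3/4) ln(1 − 4p/3) = −0.75 ln(1 − 0.529069) = −0.75 ln(0.470931)
  = −0.75 × (-0.753044) = 0.564783 substitutions/site.

0.565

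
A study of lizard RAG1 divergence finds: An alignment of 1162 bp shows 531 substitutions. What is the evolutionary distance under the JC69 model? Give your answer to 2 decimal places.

0.70

p = 531/1162 ≈ 0.456971.
d = −(3/4) ln(1 − 4p/3) = −0.75 ln(1 − 0.609295) = −0.75 ln(0.390705)
  = −0.75 × (-0.939802) = 0.704852 substitutions/site.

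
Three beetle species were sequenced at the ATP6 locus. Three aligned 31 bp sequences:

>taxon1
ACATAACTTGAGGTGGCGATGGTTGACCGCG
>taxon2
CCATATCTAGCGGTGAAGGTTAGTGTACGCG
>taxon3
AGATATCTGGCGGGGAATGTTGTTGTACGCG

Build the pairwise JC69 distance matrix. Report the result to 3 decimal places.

d(taxon1,taxon2) = 0.544, d(taxon1,taxon3) = 0.544, d(taxon2,taxon3) = 0.269

taxon1–taxon2: 12/31 sites differ → p ≈ 0.387097, d = −0.75 ln(1 − 0.516129) = 0.544453 ≈ 0.544.
taxon1–taxon3: 12/31 sites differ → p ≈ 0.387097, d = −0.75 ln(1 − 0.516129) = 0.544453 ≈ 0.544.
taxon2–taxon3: 7/31 sites differ → p ≈ 0.225806, d = −0.75 ln(1 − 0.301075) = 0.268659 ≈ 0.269.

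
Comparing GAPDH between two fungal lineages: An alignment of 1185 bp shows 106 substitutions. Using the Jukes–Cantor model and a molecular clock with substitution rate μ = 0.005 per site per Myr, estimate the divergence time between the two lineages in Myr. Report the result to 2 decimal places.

p = 106/1185 ≈ 0.089451.
d = −(3/4) ln(1 − 4p/3) = −0.75 ln(1 − 0.119268) = −0.75 ln(0.880732)
  = −0.75 × (-0.127002) = 0.095252 substitutions/site.
Under a molecular clock d = 2μt, so t = d/(2μ) = 0.095252 / (2 × 0.005) = 9.53 Myr.

9.53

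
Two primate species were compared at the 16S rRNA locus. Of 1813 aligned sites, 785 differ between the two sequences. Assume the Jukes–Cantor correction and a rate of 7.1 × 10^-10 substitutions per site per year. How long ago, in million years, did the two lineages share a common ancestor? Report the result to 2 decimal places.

p = 785/1813 ≈ 0.432984.
d = −(3/4) ln(1 − 4p/3) = −0.75 ln(1 − 0.577312) = −0.75 ln(0.422688)
  = −0.75 × (-0.861121) = 0.645841 substitutions/site.
Under a molecular clock d = 2μt, so t = d/(2μ) = 0.645841 / (2 × 7.1 × 10^-10) = 454.82 million years.

454.82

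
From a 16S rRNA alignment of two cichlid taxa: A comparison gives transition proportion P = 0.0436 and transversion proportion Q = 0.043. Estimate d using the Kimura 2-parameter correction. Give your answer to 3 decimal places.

0.092

Under the Kimura two-parameter model, d = −½ ln(1 − 2P − Q) − ¼ ln(1 − 2Q).
1 − 2P − Q = 0.8698, giving −½ ln(0.8698) = 0.069746.
1 − 2Q = 0.914, giving −¼ ln(0.914) = 0.022481.
d = 0.069746 + 0.022481 = 0.092227.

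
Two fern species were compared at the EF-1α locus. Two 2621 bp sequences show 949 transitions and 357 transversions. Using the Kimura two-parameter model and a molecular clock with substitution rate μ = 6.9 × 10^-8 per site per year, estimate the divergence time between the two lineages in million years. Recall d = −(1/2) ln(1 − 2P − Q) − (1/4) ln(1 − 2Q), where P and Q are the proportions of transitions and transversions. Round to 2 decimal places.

7.71

P = 949/2621 ≈ 0.362076 and Q = 357/2621 ≈ 0.136208.
Under the Kimura two-parameter model, d = −½ ln(1 − 2P − Q) − ¼ ln(1 − 2Q).
1 − 2P − Q = 0.13964, giving −½ ln(0.13964) = 0.984344.
1 − 2Q = 0.727584, giving −¼ ln(0.727584) = 0.079506.
d = 0.984344 + 0.079506 = 1.063850.
Under a molecular clock d = 2μt, so t = d/(2μ) = 1.063850 / (2 × 6.9 × 10^-8) = 7.71 million years.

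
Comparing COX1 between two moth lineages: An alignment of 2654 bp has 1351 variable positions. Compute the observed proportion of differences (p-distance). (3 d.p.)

p = 1351/2654 = 0.509042… ≈ 0.509 (to 3 d.p.).

0.509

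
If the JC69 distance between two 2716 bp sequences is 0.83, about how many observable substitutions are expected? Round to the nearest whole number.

1363

Invert JC69: p = (3/4)(1 − e^(−4d/3)) = 0.75 × (1 − e^(-1.106667)) = 0.75 × (1 − 0.330659) = 0.502006.
Expected differing sites = pL ≈ 0.502006 × 2716 = 1363.448296 ≈ 1363.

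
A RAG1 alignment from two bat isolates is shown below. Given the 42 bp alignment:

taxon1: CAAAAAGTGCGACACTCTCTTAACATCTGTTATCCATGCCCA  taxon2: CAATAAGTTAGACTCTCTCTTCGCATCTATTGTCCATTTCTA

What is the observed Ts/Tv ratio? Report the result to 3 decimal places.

0.833

Transitions are A↔G and C↔T; transversions are all other mismatches.
Transitions: 5. Transversions: 6.
R = 5/6 = 0.833333… ≈ 0.833 (to 3 d.p.).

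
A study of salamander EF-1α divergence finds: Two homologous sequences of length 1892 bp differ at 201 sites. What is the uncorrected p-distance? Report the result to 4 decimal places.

p = 201/1892 = 0.106236… ≈ 0.1062 (to 4 d.p.).

0.1062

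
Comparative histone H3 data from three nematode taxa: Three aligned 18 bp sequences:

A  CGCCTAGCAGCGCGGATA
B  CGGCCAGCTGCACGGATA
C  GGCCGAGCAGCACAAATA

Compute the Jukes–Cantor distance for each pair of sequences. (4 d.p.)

A–B: 4/18 sites differ → p ≈ 0.222222, d = −0.75 ln(1 − 0.296296) = 0.263548 ≈ 0.2635.
A–C: 5/18 sites differ → p ≈ 0.277778, d = −0.75 ln(1 − 0.370371) = 0.346968 ≈ 0.3470.
B–C: 6/18 sites differ → p ≈ 0.333333, d = −0.75 ln(1 − 0.444444) = 0.440839 ≈ 0.4408.

d(A,B) = 0.2635, d(A,C) = 0.3470, d(B,C) = 0.4408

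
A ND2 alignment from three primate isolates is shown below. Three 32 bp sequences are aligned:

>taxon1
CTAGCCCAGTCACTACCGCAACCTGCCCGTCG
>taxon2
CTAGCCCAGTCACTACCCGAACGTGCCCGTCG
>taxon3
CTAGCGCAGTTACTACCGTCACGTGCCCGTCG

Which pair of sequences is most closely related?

taxon1–taxon2: 3/32 differ, p = 0.094, d = 0.100.
taxon1–taxon3: 5/32 differ, p = 0.156, d = 0.175.
taxon2–taxon3: 5/32 differ, p = 0.156, d = 0.175.
The smallest distance is between taxon1 and taxon2.

taxon1 and taxon2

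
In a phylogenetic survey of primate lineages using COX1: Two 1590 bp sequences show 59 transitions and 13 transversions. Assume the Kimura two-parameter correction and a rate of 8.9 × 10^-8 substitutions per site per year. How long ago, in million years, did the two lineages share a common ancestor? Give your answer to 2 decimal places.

0.26

P = 59/1590 ≈ 0.037107 and Q = 13/1590 ≈ 0.008176.
Under the Kimura two-parameter model, d = −½ ln(1 − 2P − Q) − ¼ ln(1 − 2Q).
1 − 2P − Q = 0.91761, giving −½ ln(0.91761) = 0.042991.
1 − 2Q = 0.983648, giving −¼ ln(0.983648) = 0.004122.
d = 0.042991 + 0.004122 = 0.047113.
Under a molecular clock d = 2μt, so t = d/(2μ) = 0.047113 / (2 × 8.9 × 10^-8) = 0.26 million years.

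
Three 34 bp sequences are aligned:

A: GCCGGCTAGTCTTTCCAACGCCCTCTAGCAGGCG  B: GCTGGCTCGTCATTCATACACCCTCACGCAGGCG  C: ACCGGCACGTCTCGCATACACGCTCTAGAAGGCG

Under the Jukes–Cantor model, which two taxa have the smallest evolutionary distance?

A and B

A–B: 8/34 differ, p = 0.235, d = 0.282.
A–C: 10/34 differ, p = 0.294, d = 0.373.
B–C: 10/34 differ, p = 0.294, d = 0.373.
The smallest distance is between A and B.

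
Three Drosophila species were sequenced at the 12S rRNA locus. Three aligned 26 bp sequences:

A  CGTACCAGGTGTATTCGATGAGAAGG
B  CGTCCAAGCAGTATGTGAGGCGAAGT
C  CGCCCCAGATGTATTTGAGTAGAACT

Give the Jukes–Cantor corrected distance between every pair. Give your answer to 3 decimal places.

d(A,B) = 0.464, d(A,C) = 0.396, d(B,C) = 0.396

A–B: 9/26 sites differ → p ≈ 0.346154, d = −0.75 ln(1 − 0.461539) = 0.464280 ≈ 0.464.
A–C: 8/26 sites differ → p ≈ 0.307692, d = −0.75 ln(1 − 0.410256) = 0.396050 ≈ 0.396.
B–C: 8/26 sites differ → p ≈ 0.307692, d = −0.75 ln(1 − 0.410256) = 0.396050 ≈ 0.396.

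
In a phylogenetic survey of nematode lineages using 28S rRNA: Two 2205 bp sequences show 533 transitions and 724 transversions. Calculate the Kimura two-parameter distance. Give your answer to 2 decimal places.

P = 533/2205 ≈ 0.241723 and Q = 724/2205 ≈ 0.328345.
Under the Kimura two-parameter model, d = −½ ln(1 − 2P − Q) − ¼ ln(1 − 2Q).
1 − 2P − Q = 0.188209, giving −½ ln(0.188209) = 0.835101.
1 − 2Q = 0.34331, giving −¼ ln(0.34331) = 0.267280.
d = 0.835101 + 0.267280 = 1.102381.

1.10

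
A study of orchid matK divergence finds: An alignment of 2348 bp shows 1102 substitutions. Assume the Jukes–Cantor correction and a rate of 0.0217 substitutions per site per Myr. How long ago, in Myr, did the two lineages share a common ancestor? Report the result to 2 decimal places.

p = 1102/2348 ≈ 0.469336.
d = −(3/4) ln(1 − 4p/3) = −0.75 ln(1 − 0.625781) = −0.75 ln(0.374219)
  = −0.75 × (-0.982914) = 0.737186 substitutions/site.
Under a molecular clock d = 2μt, so t = d/(2μ) = 0.737186 / (2 × 0.0217) = 16.99 Myr.

16.99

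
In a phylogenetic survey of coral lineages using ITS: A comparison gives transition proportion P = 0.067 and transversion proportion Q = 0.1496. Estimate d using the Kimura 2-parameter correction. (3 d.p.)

0.256

Under the Kimura two-parameter model, d = −½ ln(1 − 2P − Q) − ¼ ln(1 − 2Q).
1 − 2P − Q = 0.7164, giving −½ ln(0.7164) = 0.166758.
1 − 2Q = 0.7008, giving −¼ ln(0.7008) = 0.088883.
d = 0.166758 + 0.088883 = 0.255641.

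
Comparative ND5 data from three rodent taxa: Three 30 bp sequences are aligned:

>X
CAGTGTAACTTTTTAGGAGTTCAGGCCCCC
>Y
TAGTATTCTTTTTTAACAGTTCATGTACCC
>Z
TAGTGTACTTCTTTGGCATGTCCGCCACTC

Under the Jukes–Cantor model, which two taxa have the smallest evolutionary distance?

X–Y: 10/30 differ, p = 0.333, d = 0.441.
X–Z: 12/30 differ, p = 0.400, d = 0.572.
Y–Z: 12/30 differ, p = 0.400, d = 0.572.
The smallest distance is between X and Y.

X and Y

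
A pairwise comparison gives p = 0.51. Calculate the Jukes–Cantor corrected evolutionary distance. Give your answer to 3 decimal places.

d = −(3/4) ln(1 − 4p/3) = −0.75 ln(1 − 0.68) = −0.75 ln(0.32)
  = −0.75 × (-1.139434) = 0.854576 substitutions/site.

0.855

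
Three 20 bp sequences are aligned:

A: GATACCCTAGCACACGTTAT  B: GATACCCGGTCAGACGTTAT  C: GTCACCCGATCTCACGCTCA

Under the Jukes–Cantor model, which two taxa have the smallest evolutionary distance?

A and B

A–B: 4/20 differ, p = 0.200, d = 0.233.
A–C: 8/20 differ, p = 0.400, d = 0.572.
B–C: 8/20 differ, p = 0.400, d = 0.572.
The smallest distance is between A and B.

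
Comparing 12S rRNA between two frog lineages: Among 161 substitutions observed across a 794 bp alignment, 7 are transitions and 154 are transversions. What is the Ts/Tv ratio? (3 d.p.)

R = 7/154 = 0.045454… ≈ 0.045 (to 3 d.p.).

0.045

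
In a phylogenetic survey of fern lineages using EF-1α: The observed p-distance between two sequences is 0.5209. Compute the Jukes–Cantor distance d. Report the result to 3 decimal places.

0.889

d = −(3/4) ln(1 − 4p/3) = −0.75 ln(1 − 0.694533) = −0.75 ln(0.305467)
  = −0.75 × (-1.185914) = 0.889436 substitutions/site.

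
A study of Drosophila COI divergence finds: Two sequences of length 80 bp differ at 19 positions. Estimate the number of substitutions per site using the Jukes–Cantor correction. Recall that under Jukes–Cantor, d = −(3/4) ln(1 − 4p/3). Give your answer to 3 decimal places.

0.286

p = 19/80 = 0.2375.
d = −(3/4) ln(1 − 4p/3) = −0.75 ln(1 − 0.316667) = −0.75 ln(0.683333)
  = −0.75 × (-0.380773) = 0.285580 substitutions/site.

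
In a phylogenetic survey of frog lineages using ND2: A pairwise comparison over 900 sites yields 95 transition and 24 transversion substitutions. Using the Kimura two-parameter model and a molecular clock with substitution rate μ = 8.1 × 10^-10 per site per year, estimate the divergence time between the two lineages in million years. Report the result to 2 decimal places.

92.26

P = 95/900 ≈ 0.105556 and Q = 24/900 ≈ 0.026667.
Under the Kimura two-parameter model, d = −½ ln(1 − 2P − Q) − ¼ ln(1 − 2Q).
1 − 2P − Q = 0.762221, giving −½ ln(0.762221) = 0.135759.
1 − 2Q = 0.946666, giving −¼ ln(0.946666) = 0.013702.
d = 0.135759 + 0.013702 = 0.149461.
Under a molecular clock d = 2μt, so t = d/(2μ) = 0.149461 / (2 × 8.1 × 10^-10) = 92.26 million years.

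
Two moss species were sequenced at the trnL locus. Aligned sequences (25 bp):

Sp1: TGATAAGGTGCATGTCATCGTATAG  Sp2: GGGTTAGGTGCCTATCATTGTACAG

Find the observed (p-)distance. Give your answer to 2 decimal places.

The sequences differ at 7 of 25 positions (sites 1, 3, 5, 12, 14, 19, 23).
p = 7/25 = 0.28.

0.28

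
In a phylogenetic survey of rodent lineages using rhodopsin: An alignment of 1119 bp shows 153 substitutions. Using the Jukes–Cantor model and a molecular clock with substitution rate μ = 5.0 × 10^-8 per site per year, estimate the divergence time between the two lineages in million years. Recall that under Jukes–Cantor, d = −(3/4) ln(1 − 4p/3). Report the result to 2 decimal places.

p = 153/1119 ≈ 0.136729.
d = −(3/4) ln(1 − 4p/3) = −0.75 ln(1 − 0.182305) = −0.75 ln(0.817695)
  = −0.75 × (-0.201266) = 0.150950 substitutions/site.
Under a molecular clock d = 2μt, so t = d/(2μ) = 0.150950 / (2 × 5.0 × 10^-8) = 1.51 million years.

1.51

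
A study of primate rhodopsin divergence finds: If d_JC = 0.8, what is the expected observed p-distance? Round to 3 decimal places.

p = (3/4)(1 − e^(−4d/3)) = 0.75 × (1 − e^(-1.066667)) = 0.75 × (1 − 0.344154) = 0.491885.

0.492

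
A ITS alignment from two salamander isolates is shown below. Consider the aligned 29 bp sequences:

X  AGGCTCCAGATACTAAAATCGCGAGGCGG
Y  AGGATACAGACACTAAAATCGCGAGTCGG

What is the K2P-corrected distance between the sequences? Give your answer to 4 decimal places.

Of 29 sites, 1 differences are transitions and 3 are transversions, so P = 1/29 ≈ 0.034483 and Q = 3/29 ≈ 0.103448.
Under the Kimura two-parameter model, d = −½ ln(1 − 2P − Q) − ¼ ln(1 − 2Q).
1 − 2P − Q = 0.827586, giving −½ ln(0.827586) = 0.094621.
1 − 2Q = 0.793104, giving −¼ ln(0.793104) = 0.057950.
d = 0.094621 + 0.057950 = 0.152571.

0.1526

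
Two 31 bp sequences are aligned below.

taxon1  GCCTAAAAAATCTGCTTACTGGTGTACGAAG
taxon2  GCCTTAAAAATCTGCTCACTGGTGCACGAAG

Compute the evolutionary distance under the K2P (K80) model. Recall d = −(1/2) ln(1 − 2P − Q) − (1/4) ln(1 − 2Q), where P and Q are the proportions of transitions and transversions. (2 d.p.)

0.10

Of 31 sites, 2 differences are transitions and 1 are transversions, so P = 2/31 ≈ 0.064516 and Q = 1/31 ≈ 0.032258.
Under the Kimura two-parameter model, d = −½ ln(1 − 2P − Q) − ¼ ln(1 − 2Q).
1 − 2P − Q = 0.83871, giving −½ ln(0.83871) = 0.087945.
1 − 2Q = 0.935484, giving −¼ ln(0.935484) = 0.016673.
d = 0.087945 + 0.016673 = 0.104618.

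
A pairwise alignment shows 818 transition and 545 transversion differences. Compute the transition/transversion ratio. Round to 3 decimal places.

1.501

R = 818/545 = 1.500917… ≈ 1.501 (to 3 d.p.).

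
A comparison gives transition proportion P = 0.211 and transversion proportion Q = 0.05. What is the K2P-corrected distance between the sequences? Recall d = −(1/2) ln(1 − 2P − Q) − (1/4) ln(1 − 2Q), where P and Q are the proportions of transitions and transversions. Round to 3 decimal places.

0.346

Under the Kimura two-parameter model, d = −½ ln(1 − 2P − Q) − ¼ ln(1 − 2Q).
1 − 2P − Q = 0.528, giving −½ ln(0.528) = 0.319329.
1 − 2Q = 0.9, giving −¼ ln(0.9) = 0.026340.
d = 0.319329 + 0.026340 = 0.345669.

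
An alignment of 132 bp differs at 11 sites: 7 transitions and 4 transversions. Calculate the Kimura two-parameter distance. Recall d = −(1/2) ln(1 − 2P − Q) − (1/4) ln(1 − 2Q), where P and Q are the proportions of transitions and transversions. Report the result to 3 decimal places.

P = 7/132 ≈ 0.05303 and Q = 4/132 ≈ 0.030303.
Under the Kimura two-parameter model, d = −½ ln(1 − 2P − Q) − ¼ ln(1 − 2Q).
1 − 2P − Q = 0.863637, giving −½ ln(0.863637) = 0.073301.
1 − 2Q = 0.939394, giving −¼ ln(0.939394) = 0.015630.
d = 0.073301 + 0.015630 = 0.088931.

0.089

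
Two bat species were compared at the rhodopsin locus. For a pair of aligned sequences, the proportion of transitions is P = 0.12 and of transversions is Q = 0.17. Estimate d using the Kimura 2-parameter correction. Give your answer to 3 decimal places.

Under the Kimura two-parameter model, d = −½ ln(1 − 2P − Q) − ¼ ln(1 − 2Q).
1 − 2P − Q = 0.59, giving −½ ln(0.59) = 0.263816.
1 − 2Q = 0.66, giving −¼ ln(0.66) = 0.103879.
d = 0.263816 + 0.103879 = 0.367695.

0.368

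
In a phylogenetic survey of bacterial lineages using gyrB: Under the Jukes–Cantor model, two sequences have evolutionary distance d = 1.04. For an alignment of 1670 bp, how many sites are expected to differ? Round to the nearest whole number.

Invert JC69: p = (3/4)(1 − e^(−4d/3)) = 0.75 × (1 − e^(-1.386667)) = 0.75 × (1 − 0.249907) = 0.562570.
Expected differing sites = pL ≈ 0.562570 × 1670 = 939.4919 ≈ 939.

939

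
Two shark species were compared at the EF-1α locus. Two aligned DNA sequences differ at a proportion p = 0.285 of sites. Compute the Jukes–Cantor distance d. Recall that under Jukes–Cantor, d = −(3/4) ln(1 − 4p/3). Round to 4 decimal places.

0.3585

d = −(3/4) ln(1 − 4p/3) = −0.75 ln(1 − 0.38) = −0.75 ln(0.62)
  = −0.75 × (-0.478036) = 0.358527 substitutions/site.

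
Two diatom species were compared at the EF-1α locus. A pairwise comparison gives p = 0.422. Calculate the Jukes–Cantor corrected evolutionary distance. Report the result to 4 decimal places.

0.6203

d = −(3/4) ln(1 − 4p/3) = −0.75 ln(1 − 0.562667) = −0.75 ln(0.437333)
  = −0.75 × (-0.827060) = 0.620295 substitutions/site.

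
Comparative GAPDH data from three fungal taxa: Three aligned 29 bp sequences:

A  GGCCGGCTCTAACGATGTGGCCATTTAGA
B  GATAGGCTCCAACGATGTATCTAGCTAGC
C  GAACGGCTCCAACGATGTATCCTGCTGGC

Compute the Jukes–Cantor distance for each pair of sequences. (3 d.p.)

d(A,B) = 0.462, d(A,C) = 0.462, d(B,C) = 0.196

A–B: 10/29 sites differ → p ≈ 0.344828, d = −0.75 ln(1 − 0.459771) = 0.461822 ≈ 0.462.
A–C: 10/29 sites differ → p ≈ 0.344828, d = −0.75 ln(1 − 0.459771) = 0.461822 ≈ 0.462.
B–C: 5/29 sites differ → p ≈ 0.172414, d = −0.75 ln(1 − 0.229885) = 0.195912 ≈ 0.196.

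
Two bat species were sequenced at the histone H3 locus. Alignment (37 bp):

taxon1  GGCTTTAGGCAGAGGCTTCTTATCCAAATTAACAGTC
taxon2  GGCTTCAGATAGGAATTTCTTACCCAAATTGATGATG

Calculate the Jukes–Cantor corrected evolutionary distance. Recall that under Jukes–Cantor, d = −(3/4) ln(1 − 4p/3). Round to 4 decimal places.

The sequences differ at 13 of 37 sites, so p = 13/37 ≈ 0.351351.
d = −(3/4) ln(1 − 4p/3) = −0.75 ln(1 − 0.468468) = −0.75 ln(0.531532)
  = −0.75 × (-0.631992) = 0.473994 substitutions/site.

0.4740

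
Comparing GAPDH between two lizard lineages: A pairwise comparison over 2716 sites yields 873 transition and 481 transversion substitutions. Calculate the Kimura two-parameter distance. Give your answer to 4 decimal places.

0.9666

P = 873/2716 ≈ 0.321429 and Q = 481/2716 ≈ 0.177099.
Under the Kimura two-parameter model, d = −½ ln(1 − 2P − Q) − ¼ ln(1 − 2Q).
1 − 2P − Q = 0.180043, giving −½ ln(0.180043) = 0.857280.
1 − 2Q = 0.645802, giving −¼ ln(0.645802) = 0.109316.
d = 0.857280 + 0.109316 = 0.966596.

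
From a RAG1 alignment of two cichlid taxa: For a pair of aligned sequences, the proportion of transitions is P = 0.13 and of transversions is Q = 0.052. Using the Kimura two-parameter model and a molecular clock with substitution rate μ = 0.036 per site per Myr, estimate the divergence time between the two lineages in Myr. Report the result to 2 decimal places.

2.98

Under the Kimura two-parameter model, d = −½ ln(1 − 2P − Q) − ¼ ln(1 − 2Q).
1 − 2P − Q = 0.688, giving −½ ln(0.688) = 0.186983.
1 − 2Q = 0.896, giving −¼ ln(0.896) = 0.027454.
d = 0.186983 + 0.027454 = 0.214437.
Under a molecular clock d = 2μt, so t = d/(2μ) = 0.214437 / (2 × 0.036) = 2.98 Myr.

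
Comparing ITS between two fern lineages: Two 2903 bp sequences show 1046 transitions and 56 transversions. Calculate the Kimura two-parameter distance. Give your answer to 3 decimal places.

P = 1046/2903 ≈ 0.360317 and Q = 56/2903 ≈ 0.01929.
Under the Kimura two-parameter model, d = −½ ln(1 − 2P − Q) − ¼ ln(1 − 2Q).
1 − 2P − Q = 0.260076, giving −½ ln(0.260076) = 0.673391.
1 − 2Q = 0.96142, giving −¼ ln(0.96142) = 0.009836.
d = 0.673391 + 0.009836 = 0.683227.

0.683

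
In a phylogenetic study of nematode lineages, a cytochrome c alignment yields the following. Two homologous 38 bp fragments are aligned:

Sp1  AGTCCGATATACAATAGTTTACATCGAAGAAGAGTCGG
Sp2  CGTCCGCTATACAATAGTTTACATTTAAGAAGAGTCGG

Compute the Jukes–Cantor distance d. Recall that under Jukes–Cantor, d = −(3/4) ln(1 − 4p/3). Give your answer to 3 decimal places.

The sequences differ at 4 of 38 sites (1, 7, 25, 26), so p = 4/38 ≈ 0.105263.
d = −(3/4) ln(1 − 4p/3) = −0.75 ln(1 − 0.140351) = −0.75 ln(0.859649)
  = −0.75 × (-0.151231) = 0.113423 substitutions/site.

0.113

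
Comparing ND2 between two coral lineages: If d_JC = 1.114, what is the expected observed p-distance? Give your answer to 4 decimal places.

0.5802

p = (3/4)(1 − e^(−4d/3)) = 0.75 × (1 − e^(-1.485333)) = 0.75 × (1 − 0.226427) = 0.580180.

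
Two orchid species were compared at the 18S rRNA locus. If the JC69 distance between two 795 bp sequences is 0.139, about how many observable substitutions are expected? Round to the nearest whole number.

101

Invert JC69: p = (3/4)(1 − e^(−4d/3)) = 0.75 × (1 − e^(-0.185333)) = 0.75 × (1 − 0.830828) = 0.126879.
Expected differing sites = pL ≈ 0.126879 × 795 = 100.868805 ≈ 101.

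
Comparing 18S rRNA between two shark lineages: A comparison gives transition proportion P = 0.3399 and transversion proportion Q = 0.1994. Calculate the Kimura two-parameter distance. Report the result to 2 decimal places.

Under the Kimura two-parameter model, d = −½ ln(1 − 2P − Q) − ¼ ln(1 − 2Q).
1 − 2P − Q = 0.1208, giving −½ ln(0.1208) = 1.056809.
1 − 2Q = 0.6012, giving −¼ ln(0.6012) = 0.127207.
d = 1.056809 + 0.127207 = 1.184016.

1.18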